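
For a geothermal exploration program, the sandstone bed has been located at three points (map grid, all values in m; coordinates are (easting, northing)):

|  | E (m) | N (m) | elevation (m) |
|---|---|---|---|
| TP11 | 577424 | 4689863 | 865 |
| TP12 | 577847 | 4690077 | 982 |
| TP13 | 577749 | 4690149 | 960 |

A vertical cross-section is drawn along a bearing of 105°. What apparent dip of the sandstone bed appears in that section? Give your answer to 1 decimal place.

Two edge vectors: TP11→TP12 = (423, 214, 117), TP11→TP13 = (325, 286, 95).
Normal n = (TP11→TP12) × (TP11→TP13) = (-13132, -2160, 51428).
So ∂z/∂E = −n_x/n_z = 0.25535 and ∂z/∂N = −n_y/n_z = 0.04200.
Unit vector along 105° is (sin 105°, cos 105°) = (0.9659, -0.2588).
Slope in that direction = a·(0.9659) + b·(-0.2588) = 0.23578.
Apparent dip = arctan|0.23578| = 13.3° (true dip is 14.5°, so apparent ≤ true as expected).

13.3°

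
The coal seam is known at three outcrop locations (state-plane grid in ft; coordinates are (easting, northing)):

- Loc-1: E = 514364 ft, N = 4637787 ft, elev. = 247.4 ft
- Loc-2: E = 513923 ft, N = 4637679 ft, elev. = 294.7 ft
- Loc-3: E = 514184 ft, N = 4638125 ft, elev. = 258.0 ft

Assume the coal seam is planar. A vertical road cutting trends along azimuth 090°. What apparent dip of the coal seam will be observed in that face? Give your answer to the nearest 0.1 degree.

5.8°

Let the plane be z = a·E + b·N + c.
Loc-2−Loc-1: −441a − 108b = 47.3;  Loc-3−Loc-1: −180a + 338b = 10.6.
Solving gives a = −0.10168, b = −0.02279.
Unit vector along 090° is (sin 90°, cos 90°) = (1.0000, 0.0000).
Slope in that direction = a·(1.0000) + b·(0.0000) = −0.10168.
Apparent dip = arctan|0.10168| = 5.8° (true dip is 5.9°, so apparent ≤ true as expected).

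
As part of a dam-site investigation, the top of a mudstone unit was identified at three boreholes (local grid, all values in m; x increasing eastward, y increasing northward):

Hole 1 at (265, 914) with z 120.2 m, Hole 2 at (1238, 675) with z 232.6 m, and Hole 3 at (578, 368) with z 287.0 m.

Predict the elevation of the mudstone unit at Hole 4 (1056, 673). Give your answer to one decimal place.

Let the plane be z = a·x + b·y + c.
Hole 2−Hole 1: 973a − 239b = 112.4;  Hole 3−Hole 1: 313a − 546b = 166.8.
Solving gives a = 0.047114, b = −0.278486.
Then c = 120.2 − a·265 − b·914 = 362.25.
At (1056, 673): z = 49.8 − 187.4 + 362.25 = 224.6 m.

224.6 m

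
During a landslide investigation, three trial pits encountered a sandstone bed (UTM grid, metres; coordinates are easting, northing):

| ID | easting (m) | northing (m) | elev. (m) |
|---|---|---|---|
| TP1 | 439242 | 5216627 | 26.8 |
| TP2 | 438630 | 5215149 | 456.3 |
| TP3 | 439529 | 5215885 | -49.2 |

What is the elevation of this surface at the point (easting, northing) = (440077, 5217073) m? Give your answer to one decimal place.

-421.9 m

Two edge vectors: TP1→TP2 = (-612, -1478, 429.5), TP1→TP3 = (287, -742, -76).
Normal n = (TP1→TP2) × (TP1→TP3) = (431017, 76754.5, 878290).
So ∂z/∂easting = −n_x/n_z = −0.490745653 and ∂z/∂northing = −n_y/n_z = −0.087390839.
Intercept c from TP1: 26.8 + 215556.10 + 455885.41 = 671468.31.
At (440077, 5217073): z = −215965.9 − 455924.4 + 671468.31 = -421.9 m.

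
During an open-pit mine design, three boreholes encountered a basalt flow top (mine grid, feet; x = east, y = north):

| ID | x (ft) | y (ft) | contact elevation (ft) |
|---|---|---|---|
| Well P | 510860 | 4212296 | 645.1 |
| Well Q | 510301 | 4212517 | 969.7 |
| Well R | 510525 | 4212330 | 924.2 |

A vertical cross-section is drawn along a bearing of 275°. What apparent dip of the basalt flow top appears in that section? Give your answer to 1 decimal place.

Two edge vectors: Well P→Well Q = (-559, 221, 324.6), Well P→Well R = (-335, 34, 279.1).
Normal n = (Well P→Well Q) × (Well P→Well R) = (50644.7, 47275.9, 55029).
So ∂z/∂x = −n_x/n_z = −0.92033 and ∂z/∂y = −n_y/n_z = −0.85911.
Unit vector along 275° is (sin 275°, cos 275°) = (-0.9962, 0.0872).
Slope in that direction = a·(-0.9962) + b·(0.0872) = 0.84195.
Apparent dip = arctan|0.84195| = 40.1° (true dip is 51.5°, so apparent ≤ true as expected).

40.1°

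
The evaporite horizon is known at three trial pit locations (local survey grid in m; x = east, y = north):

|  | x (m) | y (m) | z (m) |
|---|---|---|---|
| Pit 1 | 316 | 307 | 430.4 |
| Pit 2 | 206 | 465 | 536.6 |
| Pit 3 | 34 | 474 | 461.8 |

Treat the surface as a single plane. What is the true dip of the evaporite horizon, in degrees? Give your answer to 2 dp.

Two edge vectors: Pit 1→Pit 2 = (-110, 158, 106.2), Pit 1→Pit 3 = (-282, 167, 31.4).
Normal n = (Pit 1→Pit 2) × (Pit 1→Pit 3) = (-12774.2, -26494.4, 26186).
So ∂z/∂x = −n_x/n_z = 0.48783 and ∂z/∂y = −n_y/n_z = 1.01178.
Gradient magnitude |∇z| = √(a² + b²) = √(0.23797 + 1.02369) = 1.12324.
True dip = arctan(1.12324) = 48.32°, dipping toward SSW (azimuth ≈ 206°).

48.32°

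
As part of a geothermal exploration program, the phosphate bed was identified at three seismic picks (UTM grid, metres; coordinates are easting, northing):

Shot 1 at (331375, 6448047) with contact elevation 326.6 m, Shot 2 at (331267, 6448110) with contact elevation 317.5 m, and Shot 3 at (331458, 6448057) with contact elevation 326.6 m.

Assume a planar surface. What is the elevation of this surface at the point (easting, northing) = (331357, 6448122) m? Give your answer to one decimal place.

317.4 m

Two edge vectors: Shot 1→Shot 2 = (-108, 63, -9.1), Shot 1→Shot 3 = (83, 10, 0).
Normal n = (Shot 1→Shot 2) × (Shot 1→Shot 3) = (91, -755.3, -6309).
So ∂z/∂easting = −n_x/n_z = 0.014423839 and ∂z/∂northing = −n_y/n_z = −0.119717863.
Intercept c from Shot 1: 326.6 − 4779.70 + 771946.41 = 767493.31.
At (331357, 6448122): z = 4779.4 − 771955.4 + 767493.31 = 317.4 m.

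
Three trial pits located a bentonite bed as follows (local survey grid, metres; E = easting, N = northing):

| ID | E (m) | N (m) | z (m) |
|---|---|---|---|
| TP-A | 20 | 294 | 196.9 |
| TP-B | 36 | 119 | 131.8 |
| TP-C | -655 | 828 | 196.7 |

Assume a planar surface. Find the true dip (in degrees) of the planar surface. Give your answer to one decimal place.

27.1°

Two edge vectors: TP-A→TP-B = (16, -175, -65.1), TP-A→TP-C = (-675, 534, -0.2).
Normal n = (TP-A→TP-B) × (TP-A→TP-C) = (34798.4, 43945.7, -109581).
So ∂z/∂E = −n_x/n_z = 0.31756 and ∂z/∂N = −n_y/n_z = 0.40103.
Gradient magnitude |∇z| = √(a² + b²) = √(0.10084 + 0.16083) = 0.51154.
True dip = arctan(0.51154) = 27.1°, dipping toward SW (azimuth ≈ 218°).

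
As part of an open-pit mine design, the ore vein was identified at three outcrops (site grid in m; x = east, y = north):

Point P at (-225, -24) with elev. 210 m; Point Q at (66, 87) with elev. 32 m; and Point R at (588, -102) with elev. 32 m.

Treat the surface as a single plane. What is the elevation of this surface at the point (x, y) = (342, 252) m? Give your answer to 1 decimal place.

Two edge vectors: Point P→Point Q = (291, 111, -178), Point P→Point R = (813, -78, -178).
Normal n = (Point P→Point Q) × (Point P→Point R) = (-33642, -92916, -112941).
So ∂z/∂x = −n_x/n_z = −0.29787 and ∂z/∂y = −n_y/n_z = −0.82270.
Intercept c from Point P: 210 − 67.02 − 19.74 = 123.23.
At (342, 252): z = −101.9 − 207.3 + 123.23 = -186.0 m.

-186.0 m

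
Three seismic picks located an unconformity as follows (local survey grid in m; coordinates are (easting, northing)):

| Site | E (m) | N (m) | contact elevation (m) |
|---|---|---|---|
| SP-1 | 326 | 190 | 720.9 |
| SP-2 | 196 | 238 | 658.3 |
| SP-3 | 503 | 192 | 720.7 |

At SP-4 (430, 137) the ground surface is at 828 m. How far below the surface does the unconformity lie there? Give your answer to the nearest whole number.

Let the plane be z = a·E + b·N + c.
SP-2−SP-1: −130a + 48b = −62.6;  SP-3−SP-1: 177a + 2b = −0.2.
Solving gives a = 0.01320, b = −1.26841.
Then c = 720.9 − a·326 − b·190 = 957.59.
At (430, 137): z_contact = 5.7 − 173.8 + 957.59 = 789.5 m.
Depth below ground = 828 − 789.5 = 39 m.

39 m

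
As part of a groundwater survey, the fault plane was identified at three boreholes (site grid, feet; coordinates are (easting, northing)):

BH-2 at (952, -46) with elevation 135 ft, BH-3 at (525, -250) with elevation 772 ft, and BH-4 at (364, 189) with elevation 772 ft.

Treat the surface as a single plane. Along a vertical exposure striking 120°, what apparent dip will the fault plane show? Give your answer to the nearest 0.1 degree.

40.9°

Two edge vectors: BH-2→BH-3 = (-427, -204, 637), BH-2→BH-4 = (-588, 235, 637).
Normal n = (BH-2→BH-3) × (BH-2→BH-4) = (-279643, -102557, -220297).
So ∂z/∂E = −n_x/n_z = −1.26939 and ∂z/∂N = −n_y/n_z = −0.46554.
Unit vector along 120° is (sin 120°, cos 120°) = (0.8660, -0.5000).
Slope in that direction = a·(0.8660) + b·(-0.5000) = −0.86655.
Apparent dip = arctan|0.86655| = 40.9° (true dip is 53.5°, so apparent ≤ true as expected).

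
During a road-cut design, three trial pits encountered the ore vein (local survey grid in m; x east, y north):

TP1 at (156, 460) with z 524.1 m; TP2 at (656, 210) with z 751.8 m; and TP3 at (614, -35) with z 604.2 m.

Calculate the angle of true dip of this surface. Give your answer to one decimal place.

Let the plane be z = a·x + b·y + c.
TP2−TP1: 500a − 250b = 227.7;  TP3−TP1: 458a − 495b = 80.1.
Solving gives a = 0.69689, b = 0.48298.
Gradient magnitude |∇z| = √(a² + b²) = √(0.48566 + 0.23327) = 0.84790.
True dip = arctan(0.84790) = 40.3°, dipping toward SW (azimuth ≈ 235°).

40.3°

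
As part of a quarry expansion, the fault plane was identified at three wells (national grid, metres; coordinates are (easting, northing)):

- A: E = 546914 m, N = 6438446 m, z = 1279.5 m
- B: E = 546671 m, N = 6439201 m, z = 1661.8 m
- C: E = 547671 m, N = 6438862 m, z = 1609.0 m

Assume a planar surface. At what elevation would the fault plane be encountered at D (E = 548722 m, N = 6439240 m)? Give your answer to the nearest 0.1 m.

1956.8 m

Let the plane be z = a·E + b·N + c.
B−A: −243a + 755b = 382.3;  C−A: 757a + 416b = 329.5.
Solving gives a = 0.133411584, b = 0.549296709.
Then c = 1279.5 − a·546914 − b·6438446 = −3608302.36.
At (548722, 6439240): z = 73205.9 + 3537053.3 − 3608302.36 = 1956.8 m.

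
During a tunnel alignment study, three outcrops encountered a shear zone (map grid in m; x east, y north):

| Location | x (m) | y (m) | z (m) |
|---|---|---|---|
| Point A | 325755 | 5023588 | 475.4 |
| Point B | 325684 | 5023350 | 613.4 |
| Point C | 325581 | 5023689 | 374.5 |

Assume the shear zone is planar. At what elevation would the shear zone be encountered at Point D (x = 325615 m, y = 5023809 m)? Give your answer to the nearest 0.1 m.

Two edge vectors: Point A→Point B = (-71, -238, 138), Point A→Point C = (-174, 101, -100.9).
Normal n = (Point A→Point B) × (Point A→Point C) = (10076.2, -31175.9, -48583).
So ∂z/∂x = −n_x/n_z = 0.207401766 and ∂z/∂y = −n_y/n_z = −0.641703888.
Intercept c from Point A: 475.4 − 67562.16 + 3223655.95 = 3156569.19.
At (325615, 5023809): z = 67533.1 − 3223797.8 + 3156569.19 = 304.5 m.

304.5 m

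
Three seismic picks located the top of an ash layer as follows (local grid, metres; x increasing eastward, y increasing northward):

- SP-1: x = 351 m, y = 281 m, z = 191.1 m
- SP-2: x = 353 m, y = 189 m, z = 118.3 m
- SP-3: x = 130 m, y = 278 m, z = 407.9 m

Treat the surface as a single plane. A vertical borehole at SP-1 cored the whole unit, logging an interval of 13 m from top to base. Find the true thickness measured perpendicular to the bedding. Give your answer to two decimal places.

8.10 m

Let the plane be z = a·x + b·y + c.
SP-2−SP-1: 2a − 92b = −72.8;  SP-3−SP-1: −221a − 3b = 216.8.
Solving gives a = −0.99144, b = 0.76975.
|∇z| = √(a²+b²) = 1.25518, so dip δ = arctan(1.25518) = 51.46°.
True thickness = vertical thickness × cos δ = 13 × cos 51.46° = 8.10 m.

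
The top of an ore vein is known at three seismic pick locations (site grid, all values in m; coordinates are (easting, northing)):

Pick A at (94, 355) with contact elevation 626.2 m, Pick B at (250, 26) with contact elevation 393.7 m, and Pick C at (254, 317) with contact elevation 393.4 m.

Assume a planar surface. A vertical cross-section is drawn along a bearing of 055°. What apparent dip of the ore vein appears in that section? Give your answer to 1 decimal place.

49.7°

Two edge vectors: Pick A→Pick B = (156, -329, -232.5), Pick A→Pick C = (160, -38, -232.8).
Normal n = (Pick A→Pick B) × (Pick A→Pick C) = (67756.2, -883.2, 46712).
So ∂z/∂E = −n_x/n_z = −1.45051 and ∂z/∂N = −n_y/n_z = 0.01891.
Unit vector along 055° is (sin 55°, cos 55°) = (0.8192, 0.5736).
Slope in that direction = a·(0.8192) + b·(0.5736) = −1.17734.
Apparent dip = arctan|1.17734| = 49.7° (true dip is 55.4°, so apparent ≤ true as expected).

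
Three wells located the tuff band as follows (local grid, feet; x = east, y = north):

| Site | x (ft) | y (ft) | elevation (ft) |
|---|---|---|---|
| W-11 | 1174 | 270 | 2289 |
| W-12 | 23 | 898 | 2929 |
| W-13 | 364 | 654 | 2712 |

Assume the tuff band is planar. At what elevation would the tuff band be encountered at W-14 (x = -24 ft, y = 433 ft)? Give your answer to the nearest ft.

2723 ft

Two edge vectors: W-11→W-12 = (-1151, 628, 640), W-11→W-13 = (-810, 384, 423).
Normal n = (W-11→W-12) × (W-11→W-13) = (19884, -31527, 66696).
So ∂z/∂x = −n_x/n_z = −0.29813 and ∂z/∂y = −n_y/n_z = 0.47270.
Intercept c from W-11: 2289 + 350.00 − 127.63 = 2511.38.
At (-24, 433): z = 7.2 + 204.7 + 2511.38 = 2723.2 ft.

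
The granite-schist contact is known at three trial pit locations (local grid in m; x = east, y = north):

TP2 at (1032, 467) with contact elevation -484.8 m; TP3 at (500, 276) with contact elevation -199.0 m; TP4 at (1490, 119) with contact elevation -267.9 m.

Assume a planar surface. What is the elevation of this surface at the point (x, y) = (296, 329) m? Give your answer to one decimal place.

Let the plane be z = a·x + b·y + c.
TP3−TP2: −532a − 191b = 285.8;  TP4−TP2: 458a − 348b = 216.9.
Solving gives a = −0.212867, b = −0.903428.
Then c = -484.8 − a·1032 − b·467 = 156.78.
At (296, 329): z = −63.0 − 297.2 + 156.78 = -203.5 m.

-203.5 m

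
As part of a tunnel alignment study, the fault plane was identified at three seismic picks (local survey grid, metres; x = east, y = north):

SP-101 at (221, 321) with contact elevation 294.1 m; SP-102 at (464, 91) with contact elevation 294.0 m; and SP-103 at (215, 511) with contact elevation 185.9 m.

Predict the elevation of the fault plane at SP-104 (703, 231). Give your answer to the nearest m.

79 m

Let the plane be z = a·x + b·y + c.
SP-102−SP-101: 243a − 230b = −0.1;  SP-103−SP-101: −6a + 190b = −108.2.
Solving gives a = −0.55604, b = −0.58703.
Then c = 294.1 − a·221 − b·321 = 605.42.
At (703, 231): z = −390.9 − 135.6 + 605.42 = 78.9 m.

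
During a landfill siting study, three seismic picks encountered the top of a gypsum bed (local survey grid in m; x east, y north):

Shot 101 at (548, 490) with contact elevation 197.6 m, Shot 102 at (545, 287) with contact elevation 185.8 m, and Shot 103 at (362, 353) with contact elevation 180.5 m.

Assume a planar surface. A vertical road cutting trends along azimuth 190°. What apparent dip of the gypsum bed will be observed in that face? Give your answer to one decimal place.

Two edge vectors: Shot 101→Shot 102 = (-3, -203, -11.8), Shot 101→Shot 103 = (-186, -137, -17.1).
Normal n = (Shot 101→Shot 102) × (Shot 101→Shot 103) = (1854.7, 2143.5, -37347).
So ∂z/∂x = −n_x/n_z = 0.04966 and ∂z/∂y = −n_y/n_z = 0.05739.
Unit vector along 190° is (sin 190°, cos 190°) = (-0.1736, -0.9848).
Slope in that direction = a·(-0.1736) + b·(-0.9848) = −0.06515.
Apparent dip = arctan|0.06515| = 3.7° (true dip is 4.3°, so apparent ≤ true as expected).

3.7°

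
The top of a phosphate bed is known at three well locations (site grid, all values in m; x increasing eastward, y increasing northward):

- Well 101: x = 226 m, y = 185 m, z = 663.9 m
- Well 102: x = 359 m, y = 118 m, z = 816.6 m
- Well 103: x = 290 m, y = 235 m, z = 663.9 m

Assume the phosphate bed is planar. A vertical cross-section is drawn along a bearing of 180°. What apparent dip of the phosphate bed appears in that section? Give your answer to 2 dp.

Two edge vectors: Well 101→Well 102 = (133, -67, 152.7), Well 101→Well 103 = (64, 50, 0).
Normal n = (Well 101→Well 102) × (Well 101→Well 103) = (-7635, 9772.8, 10938).
So ∂z/∂x = −n_x/n_z = 0.69803 and ∂z/∂y = −n_y/n_z = −0.89347.
Unit vector along 180° is (sin 180°, cos 180°) = (0.0000, -1.0000).
Slope in that direction = a·(0.0000) + b·(-1.0000) = 0.89347.
Apparent dip = arctan|0.89347| = 41.78° (true dip is 48.6°, so apparent ≤ true as expected).

41.78°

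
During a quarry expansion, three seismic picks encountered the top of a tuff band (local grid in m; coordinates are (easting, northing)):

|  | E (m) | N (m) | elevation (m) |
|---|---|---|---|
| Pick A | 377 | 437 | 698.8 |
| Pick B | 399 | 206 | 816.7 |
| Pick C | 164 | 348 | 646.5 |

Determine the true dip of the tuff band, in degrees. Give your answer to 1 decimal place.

Two edge vectors: Pick A→Pick B = (22, -231, 117.9), Pick A→Pick C = (-213, -89, -52.3).
Normal n = (Pick A→Pick B) × (Pick A→Pick C) = (22574.4, -23962.1, -51161).
So ∂z/∂E = −n_x/n_z = 0.44124 and ∂z/∂N = −n_y/n_z = −0.46837.
Gradient magnitude |∇z| = √(a² + b²) = √(0.19469 + 0.21937) = 0.64348.
True dip = arctan(0.64348) = 32.8°, dipping toward NW (azimuth ≈ 317°).

32.8°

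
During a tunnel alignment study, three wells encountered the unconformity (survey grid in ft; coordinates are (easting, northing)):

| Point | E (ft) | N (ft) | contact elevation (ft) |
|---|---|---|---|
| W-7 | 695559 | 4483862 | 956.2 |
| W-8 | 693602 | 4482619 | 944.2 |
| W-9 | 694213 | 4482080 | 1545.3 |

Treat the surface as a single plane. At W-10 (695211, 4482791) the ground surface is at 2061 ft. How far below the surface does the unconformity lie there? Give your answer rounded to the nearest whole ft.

559 ft

Two edge vectors: W-7→W-8 = (-1957, -1243, -12), W-7→W-9 = (-1346, -1782, 589.1).
Normal n = (W-7→W-8) × (W-7→W-9) = (-753635.3, 1169020.7, 1814296).
So ∂z/∂E = −n_x/n_z = 0.41538718 and ∂z/∂N = −n_y/n_z = −0.64433847.
Intercept c from W-7: 956.2 − 288926.29 + 2889124.76 = 2601154.67.
At (695211, 4482791): z_contact = 288781.7 − 2888434.7 + 2601154.67 = 1501.7 ft.
Depth below ground = 2061 − 1501.7 = 559 ft.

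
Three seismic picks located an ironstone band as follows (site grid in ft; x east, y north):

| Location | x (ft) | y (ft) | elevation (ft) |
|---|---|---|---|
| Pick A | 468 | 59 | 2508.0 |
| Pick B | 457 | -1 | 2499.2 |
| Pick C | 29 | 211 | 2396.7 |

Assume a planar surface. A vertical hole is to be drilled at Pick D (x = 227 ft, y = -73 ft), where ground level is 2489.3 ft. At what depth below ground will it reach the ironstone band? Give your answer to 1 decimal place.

62.7 ft

Two edge vectors: Pick A→Pick B = (-11, -60, -8.8), Pick A→Pick C = (-439, 152, -111.3).
Normal n = (Pick A→Pick B) × (Pick A→Pick C) = (8015.6, 2638.9, -28012).
So ∂z/∂x = −n_x/n_z = 0.28615 and ∂z/∂y = −n_y/n_z = 0.09421.
Intercept c from Pick A: 2508 − 133.92 − 5.56 = 2368.52.
At (227, -73): z_contact = 64.96 − 6.88 + 2368.52 = 2426.60 ft.
Depth below ground = 2489.3 − 2426.60 = 62.7 ft.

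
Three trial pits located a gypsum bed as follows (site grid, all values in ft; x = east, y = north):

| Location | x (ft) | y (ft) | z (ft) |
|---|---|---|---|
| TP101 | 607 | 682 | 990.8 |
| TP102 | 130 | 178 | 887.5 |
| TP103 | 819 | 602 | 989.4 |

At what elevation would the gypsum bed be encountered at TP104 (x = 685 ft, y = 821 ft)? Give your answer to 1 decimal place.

1016.5 ft

Two edge vectors: TP101→TP102 = (-477, -504, -103.3), TP101→TP103 = (212, -80, -1.4).
Normal n = (TP101→TP102) × (TP101→TP103) = (-7558.4, -22567.4, 145008).
So ∂z/∂x = −n_x/n_z = 0.05212 and ∂z/∂y = −n_y/n_z = 0.15563.
Intercept c from TP101: 990.8 − 31.64 − 106.14 = 853.02.
At (685, 821): z = 35.7 + 127.8 + 853.02 = 1016.5 ft.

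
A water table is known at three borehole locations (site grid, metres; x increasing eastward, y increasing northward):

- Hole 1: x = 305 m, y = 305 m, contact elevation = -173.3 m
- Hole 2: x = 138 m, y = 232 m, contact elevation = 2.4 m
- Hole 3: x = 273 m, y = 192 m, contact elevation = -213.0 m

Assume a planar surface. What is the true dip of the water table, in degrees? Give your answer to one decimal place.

57.4°

Let the plane be z = a·x + b·y + c.
Hole 2−Hole 1: −167a − 73b = 175.7;  Hole 3−Hole 1: −32a − 113b = −39.7.
Solving gives a = −1.37600, b = 0.74099.
Gradient magnitude |∇z| = √(a² + b²) = √(1.89338 + 0.54907) = 1.56283.
True dip = arctan(1.56283) = 57.4°, dipping toward ESE (azimuth ≈ 118°).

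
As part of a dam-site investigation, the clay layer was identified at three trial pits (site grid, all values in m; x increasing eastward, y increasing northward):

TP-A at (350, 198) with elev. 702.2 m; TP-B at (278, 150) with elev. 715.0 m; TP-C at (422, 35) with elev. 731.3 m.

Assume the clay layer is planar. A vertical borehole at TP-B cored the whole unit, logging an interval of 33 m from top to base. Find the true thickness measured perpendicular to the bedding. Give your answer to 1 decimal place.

Let the plane be z = a·x + b·y + c.
TP-B−TP-A: −72a − 48b = 12.8;  TP-C−TP-A: 72a − 163b = 29.1.
Solving gives a = −0.04539, b = −0.19858.
|∇z| = √(a²+b²) = 0.20370, so dip δ = arctan(0.20370) = 11.51°.
True thickness = vertical thickness × cos δ = 33 × cos 11.51° = 32.3 m.

32.3 m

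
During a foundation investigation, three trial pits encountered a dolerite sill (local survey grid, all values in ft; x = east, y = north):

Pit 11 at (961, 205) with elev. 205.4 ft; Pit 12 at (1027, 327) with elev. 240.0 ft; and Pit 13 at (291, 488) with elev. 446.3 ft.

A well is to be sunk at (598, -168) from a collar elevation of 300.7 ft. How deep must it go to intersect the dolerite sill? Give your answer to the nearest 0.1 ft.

Let the plane be z = a·x + b·y + c.
Pit 12−Pit 11: 66a + 122b = 34.6;  Pit 13−Pit 11: −670a + 283b = 240.9.
Solving gives a = −0.195164, b = 0.389187.
Then c = 205.4 − a·961 − b·205 = 313.17.
At (598, -168): z_contact = −116.71 − 65.38 + 313.17 = 131.08 ft.
Depth below ground = 300.7 − 131.08 = 169.6 ft.

169.6 ft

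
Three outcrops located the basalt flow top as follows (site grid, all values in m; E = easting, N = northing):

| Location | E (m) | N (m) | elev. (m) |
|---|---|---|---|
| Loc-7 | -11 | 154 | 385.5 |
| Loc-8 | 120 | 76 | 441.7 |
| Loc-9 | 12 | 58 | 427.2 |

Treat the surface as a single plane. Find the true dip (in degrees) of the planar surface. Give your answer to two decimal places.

23.50°

Let the plane be z = a·E + b·N + c.
Loc-8−Loc-7: 131a − 78b = 56.2;  Loc-9−Loc-7: 23a − 96b = 41.7.
Solving gives a = 0.19872, b = −0.38676.
Gradient magnitude |∇z| = √(a² + b²) = √(0.03949 + 0.14959) = 0.43483.
True dip = arctan(0.43483) = 23.50°, dipping toward NNW (azimuth ≈ 333°).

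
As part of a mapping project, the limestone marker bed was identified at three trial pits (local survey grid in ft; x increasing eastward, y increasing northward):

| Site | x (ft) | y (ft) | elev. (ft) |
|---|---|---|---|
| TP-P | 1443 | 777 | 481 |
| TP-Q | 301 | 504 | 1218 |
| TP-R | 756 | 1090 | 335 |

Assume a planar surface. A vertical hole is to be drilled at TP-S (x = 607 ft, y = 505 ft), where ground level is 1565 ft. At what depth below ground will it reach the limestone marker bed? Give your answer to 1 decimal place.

455.4 ft

Let the plane be z = a·x + b·y + c.
TP-Q−TP-P: −1142a − 273b = 737;  TP-R−TP-P: −687a + 313b = −146.
Solving gives a = −0.350136, b = −1.234963.
Then c = 481 − a·1443 − b·777 = 1945.81.
At (607, 505): z_contact = −212.53 − 623.66 + 1945.81 = 1109.62 ft.
Depth below ground = 1565 − 1109.62 = 455.4 ft.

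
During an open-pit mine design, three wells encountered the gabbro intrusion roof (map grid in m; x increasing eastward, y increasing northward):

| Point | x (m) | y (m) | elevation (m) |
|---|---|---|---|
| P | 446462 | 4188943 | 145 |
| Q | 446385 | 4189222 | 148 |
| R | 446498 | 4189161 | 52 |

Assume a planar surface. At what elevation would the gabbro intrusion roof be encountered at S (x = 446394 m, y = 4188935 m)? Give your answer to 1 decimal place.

Let the plane be z = a·x + b·y + c.
Q−P: −77a + 279b = 3;  R−P: 36a + 218b = −93.
Solving gives a = −0.991464778, b = −0.262877376.
Then c = 145 − a·446462 − b·4188943 = 1543974.69.
At (446394, 4188935): z = −442583.9 − 1101176.2 + 1543974.69 = 214.5 m.

214.5 m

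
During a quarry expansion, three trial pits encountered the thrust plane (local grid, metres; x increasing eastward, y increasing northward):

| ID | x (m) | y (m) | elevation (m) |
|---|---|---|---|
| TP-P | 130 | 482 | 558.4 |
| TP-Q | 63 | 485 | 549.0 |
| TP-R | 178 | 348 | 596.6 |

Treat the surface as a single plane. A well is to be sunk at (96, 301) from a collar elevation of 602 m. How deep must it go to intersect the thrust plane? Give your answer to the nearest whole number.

5 m

Let the plane be z = a·x + b·y + c.
TP-Q−TP-P: −67a + 3b = −9.4;  TP-R−TP-P: 48a − 134b = 38.2.
Solving gives a = 0.12961, b = −0.23865.
Then c = 558.4 − a·130 − b·482 = 656.58.
At (96, 301): z_contact = 12.4 − 71.8 + 656.58 = 597.2 m.
Depth below ground = 602 − 597.2 = 5 m.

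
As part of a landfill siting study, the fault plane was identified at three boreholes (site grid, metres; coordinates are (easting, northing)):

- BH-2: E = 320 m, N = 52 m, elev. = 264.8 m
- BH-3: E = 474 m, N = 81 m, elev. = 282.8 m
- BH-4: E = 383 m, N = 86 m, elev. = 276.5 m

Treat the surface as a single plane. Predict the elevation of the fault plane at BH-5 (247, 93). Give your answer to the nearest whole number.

Let the plane be z = a·E + b·N + c.
BH-3−BH-2: 154a + 29b = 18;  BH-4−BH-2: 63a + 34b = 11.7.
Solving gives a = 0.07999, b = 0.19589.
Then c = 264.8 − a·320 − b·52 = 229.02.
At (247, 93): z = 19.8 + 18.2 + 229.02 = 267.0 m.

267 m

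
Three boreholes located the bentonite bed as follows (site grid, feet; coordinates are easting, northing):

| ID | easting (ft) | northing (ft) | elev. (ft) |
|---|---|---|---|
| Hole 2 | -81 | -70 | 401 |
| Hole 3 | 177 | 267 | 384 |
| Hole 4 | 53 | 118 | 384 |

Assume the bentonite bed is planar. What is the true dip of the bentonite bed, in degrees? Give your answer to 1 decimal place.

44.6°

Two edge vectors: Hole 2→Hole 3 = (258, 337, -17), Hole 2→Hole 4 = (134, 188, -17).
Normal n = (Hole 2→Hole 3) × (Hole 2→Hole 4) = (-2533, 2108, 3346).
So ∂z/∂easting = −n_x/n_z = 0.75702 and ∂z/∂northing = −n_y/n_z = −0.63001.
Gradient magnitude |∇z| = √(a² + b²) = √(0.57308 + 0.39691) = 0.98488.
True dip = arctan(0.98488) = 44.6°, dipping toward NW (azimuth ≈ 310°).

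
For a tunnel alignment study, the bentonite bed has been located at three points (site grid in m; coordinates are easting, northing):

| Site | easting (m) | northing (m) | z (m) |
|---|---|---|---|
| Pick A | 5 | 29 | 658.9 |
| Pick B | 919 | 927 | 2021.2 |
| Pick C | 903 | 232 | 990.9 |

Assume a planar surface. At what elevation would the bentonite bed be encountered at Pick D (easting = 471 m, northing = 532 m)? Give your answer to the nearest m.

Let the plane be z = a·easting + b·northing + c.
Pick B−Pick A: 914a + 898b = 1362.3;  Pick C−Pick A: 898a + 203b = 332.
Solving gives a = 0.03477, b = 1.48165.
Then c = 658.9 − a·5 − b·29 = 615.76.
At (471, 532): z = 16.4 + 788.2 + 615.76 = 1420.4 m.

1420 m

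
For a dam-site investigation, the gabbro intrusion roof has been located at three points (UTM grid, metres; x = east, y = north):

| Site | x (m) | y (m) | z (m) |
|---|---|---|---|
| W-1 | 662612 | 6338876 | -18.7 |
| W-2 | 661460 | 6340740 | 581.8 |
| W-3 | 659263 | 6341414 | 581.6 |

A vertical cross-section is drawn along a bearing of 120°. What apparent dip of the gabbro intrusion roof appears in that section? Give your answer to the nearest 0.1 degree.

5.3°

Let the plane be z = a·x + b·y + c.
W-2−W-1: −1152a + 1864b = 600.5;  W-3−W-1: −3349a + 2538b = 600.3.
Solving gives a = 0.12207, b = 0.39760.
Unit vector along 120° is (sin 120°, cos 120°) = (0.8660, -0.5000).
Slope in that direction = a·(0.8660) + b·(-0.5000) = −0.09309.
Apparent dip = arctan|0.09309| = 5.3° (true dip is 22.6°, so apparent ≤ true as expected).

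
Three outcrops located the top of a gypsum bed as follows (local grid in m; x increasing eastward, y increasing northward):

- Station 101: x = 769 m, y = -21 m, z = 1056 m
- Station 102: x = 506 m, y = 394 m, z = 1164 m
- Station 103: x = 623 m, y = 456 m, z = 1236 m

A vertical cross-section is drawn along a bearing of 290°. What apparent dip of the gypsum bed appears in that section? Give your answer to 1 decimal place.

9.6°

Let the plane be z = a·x + b·y + c.
Station 102−Station 101: −263a + 415b = 108;  Station 103−Station 101: −146a + 477b = 180.
Solving gives a = 0.35744, b = 0.48676.
Unit vector along 290° is (sin 290°, cos 290°) = (-0.9397, 0.3420).
Slope in that direction = a·(-0.9397) + b·(0.3420) = −0.16940.
Apparent dip = arctan|0.16940| = 9.6° (true dip is 31.1°, so apparent ≤ true as expected).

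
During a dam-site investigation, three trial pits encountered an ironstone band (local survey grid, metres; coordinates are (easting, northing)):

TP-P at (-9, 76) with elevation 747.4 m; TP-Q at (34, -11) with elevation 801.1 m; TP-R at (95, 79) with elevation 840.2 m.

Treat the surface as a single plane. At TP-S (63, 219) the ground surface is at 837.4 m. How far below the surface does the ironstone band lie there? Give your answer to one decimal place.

Let the plane be z = a·E + b·N + c.
TP-Q−TP-P: 43a − 87b = 53.7;  TP-R−TP-P: 104a + 3b = 92.8.
Solving gives a = 0.89732, b = −0.17374.
Then c = 747.4 − a·-9 − b·76 = 768.68.
At (63, 219): z_contact = 56.53 − 38.05 + 768.68 = 787.16 m.
Depth below ground = 837.4 − 787.16 = 50.2 m.

50.2 m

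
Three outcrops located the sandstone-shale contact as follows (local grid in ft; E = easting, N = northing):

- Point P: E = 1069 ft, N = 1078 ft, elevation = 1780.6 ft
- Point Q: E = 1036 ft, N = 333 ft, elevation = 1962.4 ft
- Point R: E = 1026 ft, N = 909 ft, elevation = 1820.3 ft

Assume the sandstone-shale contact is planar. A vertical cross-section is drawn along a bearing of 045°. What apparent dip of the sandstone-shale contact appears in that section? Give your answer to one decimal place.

Let the plane be z = a·E + b·N + c.
Point Q−Point P: −33a − 745b = 181.8;  Point R−Point P: −43a − 169b = 39.7.
Solving gives a = 0.04338, b = −0.24595.
Unit vector along 045° is (sin 45°, cos 45°) = (0.7071, 0.7071).
Slope in that direction = a·(0.7071) + b·(0.7071) = −0.14324.
Apparent dip = arctan|0.14324| = 8.2° (true dip is 14.0°, so apparent ≤ true as expected).

8.2°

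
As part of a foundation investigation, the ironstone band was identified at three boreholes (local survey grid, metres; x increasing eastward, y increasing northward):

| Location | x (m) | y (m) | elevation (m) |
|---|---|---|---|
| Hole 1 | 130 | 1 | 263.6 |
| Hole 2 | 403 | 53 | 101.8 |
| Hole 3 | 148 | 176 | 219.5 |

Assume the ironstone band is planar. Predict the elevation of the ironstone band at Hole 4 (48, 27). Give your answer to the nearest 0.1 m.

Two edge vectors: Hole 1→Hole 2 = (273, 52, -161.8), Hole 1→Hole 3 = (18, 175, -44.1).
Normal n = (Hole 1→Hole 2) × (Hole 1→Hole 3) = (26021.8, 9126.9, 46839).
So ∂z/∂x = −n_x/n_z = −0.55556 and ∂z/∂y = −n_y/n_z = −0.19486.
Intercept c from Hole 1: 263.6 + 72.22 + 0.19 = 336.02.
At (48, 27): z = −26.7 − 5.3 + 336.02 = 304.1 m.

304.1 m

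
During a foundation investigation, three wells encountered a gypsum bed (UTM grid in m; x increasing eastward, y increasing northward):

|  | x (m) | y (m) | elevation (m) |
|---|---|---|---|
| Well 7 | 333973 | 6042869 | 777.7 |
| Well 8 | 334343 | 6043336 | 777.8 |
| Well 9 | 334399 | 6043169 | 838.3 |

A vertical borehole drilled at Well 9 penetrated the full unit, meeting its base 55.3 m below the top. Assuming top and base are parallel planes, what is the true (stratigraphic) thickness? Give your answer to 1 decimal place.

Let the plane be z = a·x + b·y + c.
Well 8−Well 7: 370a + 467b = 0.1;  Well 9−Well 7: 426a + 300b = 60.6.
Solving gives a = 0.32146, b = −0.25448.
|∇z| = √(a²+b²) = 0.41000, so dip δ = arctan(0.41000) = 22.29°.
True thickness = vertical thickness × cos δ = 55.3 × cos 22.29° = 51.2 m.

51.2 m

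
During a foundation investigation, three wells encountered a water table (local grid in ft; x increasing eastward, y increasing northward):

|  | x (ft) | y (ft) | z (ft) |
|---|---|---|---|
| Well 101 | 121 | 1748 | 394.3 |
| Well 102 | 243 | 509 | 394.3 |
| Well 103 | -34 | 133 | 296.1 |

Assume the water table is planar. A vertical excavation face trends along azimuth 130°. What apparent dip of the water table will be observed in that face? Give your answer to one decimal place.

12.4°

Two edge vectors: Well 101→Well 102 = (122, -1239, 0), Well 101→Well 103 = (-155, -1615, -98.2).
Normal n = (Well 101→Well 102) × (Well 101→Well 103) = (121669.8, 11980.4, -389075).
So ∂z/∂x = −n_x/n_z = 0.31272 and ∂z/∂y = −n_y/n_z = 0.03079.
Unit vector along 130° is (sin 130°, cos 130°) = (0.7660, -0.6428).
Slope in that direction = a·(0.7660) + b·(-0.6428) = 0.21976.
Apparent dip = arctan|0.21976| = 12.4° (true dip is 17.4°, so apparent ≤ true as expected).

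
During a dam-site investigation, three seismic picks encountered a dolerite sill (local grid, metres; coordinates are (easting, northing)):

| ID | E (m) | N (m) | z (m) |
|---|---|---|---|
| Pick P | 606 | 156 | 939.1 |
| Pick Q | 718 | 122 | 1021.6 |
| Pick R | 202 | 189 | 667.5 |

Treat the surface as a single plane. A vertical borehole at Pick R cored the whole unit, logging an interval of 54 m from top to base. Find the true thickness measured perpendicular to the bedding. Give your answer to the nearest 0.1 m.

Let the plane be z = a·E + b·N + c.
Pick Q−Pick P: 112a − 34b = 82.5;  Pick R−Pick P: −404a + 33b = −271.6.
Solving gives a = 0.64860, b = −0.28992.
|∇z| = √(a²+b²) = 0.71044, so dip δ = arctan(0.71044) = 35.39°.
True thickness = vertical thickness × cos δ = 54 × cos 35.39° = 44.0 m.

44.0 m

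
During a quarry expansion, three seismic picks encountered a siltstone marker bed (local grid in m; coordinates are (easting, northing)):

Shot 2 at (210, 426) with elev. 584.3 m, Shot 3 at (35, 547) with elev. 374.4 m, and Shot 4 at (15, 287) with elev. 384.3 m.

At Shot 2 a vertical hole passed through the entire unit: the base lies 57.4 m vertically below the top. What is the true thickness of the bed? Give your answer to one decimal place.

Two edge vectors: Shot 2→Shot 3 = (-175, 121, -209.9), Shot 2→Shot 4 = (-195, -139, -200).
Normal n = (Shot 2→Shot 3) × (Shot 2→Shot 4) = (-53376.1, 5930.5, 47920).
So ∂z/∂E = −n_x/n_z = 1.11386 and ∂z/∂N = −n_y/n_z = −0.12376.
|∇z| = √(a²+b²) = 1.12071, so dip δ = arctan(1.12071) = 48.26°.
True thickness = vertical thickness × cos δ = 57.4 × cos 48.26° = 38.2 m.

38.2 m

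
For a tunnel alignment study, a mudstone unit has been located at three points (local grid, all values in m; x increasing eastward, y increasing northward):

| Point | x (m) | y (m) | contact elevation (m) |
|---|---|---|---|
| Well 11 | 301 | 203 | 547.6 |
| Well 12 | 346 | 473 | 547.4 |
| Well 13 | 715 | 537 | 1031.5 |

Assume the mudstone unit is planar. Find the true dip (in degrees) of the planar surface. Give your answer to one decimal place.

Let the plane be z = a·x + b·y + c.
Well 12−Well 11: 45a + 270b = −0.2;  Well 13−Well 11: 414a + 334b = 483.9.
Solving gives a = 1.35111, b = −0.22593.
Gradient magnitude |∇z| = √(a² + b²) = √(1.82550 + 0.05104) = 1.36987.
True dip = arctan(1.36987) = 53.9°, dipping toward W (azimuth ≈ 279°).

53.9°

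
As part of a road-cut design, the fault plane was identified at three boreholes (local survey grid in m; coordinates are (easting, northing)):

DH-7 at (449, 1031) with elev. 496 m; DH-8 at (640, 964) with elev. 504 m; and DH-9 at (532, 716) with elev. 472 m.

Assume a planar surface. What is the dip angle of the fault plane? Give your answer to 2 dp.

6.97°

Let the plane be z = a·E + b·N + c.
DH-8−DH-7: 191a − 67b = 8;  DH-9−DH-7: 83a − 315b = −24.
Solving gives a = 0.07560, b = 0.09611.
Gradient magnitude |∇z| = √(a² + b²) = √(0.00572 + 0.00924) = 0.12228.
True dip = arctan(0.12228) = 6.97°, dipping toward SW (azimuth ≈ 218°).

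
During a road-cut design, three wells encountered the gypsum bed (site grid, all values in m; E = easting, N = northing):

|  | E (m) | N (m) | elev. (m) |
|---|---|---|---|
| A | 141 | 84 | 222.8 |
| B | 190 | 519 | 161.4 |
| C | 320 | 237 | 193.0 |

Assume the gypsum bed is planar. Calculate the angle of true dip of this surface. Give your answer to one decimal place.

8.2°

Let the plane be z = a·E + b·N + c.
B−A: 49a + 435b = −61.4;  C−A: 179a + 153b = −29.8.
Solving gives a = −0.05072, b = −0.13544.
Gradient magnitude |∇z| = √(a² + b²) = √(0.00257 + 0.01834) = 0.14462.
True dip = arctan(0.14462) = 8.2°, dipping toward NNE (azimuth ≈ 021°).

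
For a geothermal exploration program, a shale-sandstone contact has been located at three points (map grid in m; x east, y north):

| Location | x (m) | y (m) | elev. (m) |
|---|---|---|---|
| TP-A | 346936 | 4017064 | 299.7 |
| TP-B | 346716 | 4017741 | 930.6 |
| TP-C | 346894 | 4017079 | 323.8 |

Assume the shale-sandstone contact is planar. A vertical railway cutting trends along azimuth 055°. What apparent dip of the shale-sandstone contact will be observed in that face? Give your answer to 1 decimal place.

Let the plane be z = a·x + b·y + c.
TP-B−TP-A: −220a + 677b = 630.9;  TP-C−TP-A: −42a + 15b = 24.1.
Solving gives a = −0.27263, b = 0.84331.
Unit vector along 055° is (sin 55°, cos 55°) = (0.8192, 0.5736).
Slope in that direction = a·(0.8192) + b·(0.5736) = 0.26038.
Apparent dip = arctan|0.26038| = 14.6° (true dip is 41.6°, so apparent ≤ true as expected).

14.6°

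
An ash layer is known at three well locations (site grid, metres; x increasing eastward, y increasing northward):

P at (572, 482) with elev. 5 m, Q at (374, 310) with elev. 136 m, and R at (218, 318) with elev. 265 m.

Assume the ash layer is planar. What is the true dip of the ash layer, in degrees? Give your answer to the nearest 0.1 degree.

39.9°

Two edge vectors: P→Q = (-198, -172, 131), P→R = (-354, -164, 260).
Normal n = (P→Q) × (P→R) = (-23236, 5106, -28416).
So ∂z/∂x = −n_x/n_z = −0.81771 and ∂z/∂y = −n_y/n_z = 0.17969.
Gradient magnitude |∇z| = √(a² + b²) = √(0.66865 + 0.03229) = 0.83722.
True dip = arctan(0.83722) = 39.9°, dipping toward ESE (azimuth ≈ 102°).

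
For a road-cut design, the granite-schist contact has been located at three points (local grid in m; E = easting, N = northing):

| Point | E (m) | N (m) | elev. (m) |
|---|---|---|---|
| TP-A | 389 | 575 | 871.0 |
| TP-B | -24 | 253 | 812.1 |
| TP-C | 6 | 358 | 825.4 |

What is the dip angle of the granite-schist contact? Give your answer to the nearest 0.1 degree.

Two edge vectors: TP-A→TP-B = (-413, -322, -58.9), TP-A→TP-C = (-383, -217, -45.6).
Normal n = (TP-A→TP-B) × (TP-A→TP-C) = (1901.9, 3725.9, -33705).
So ∂z/∂E = −n_x/n_z = 0.05643 and ∂z/∂N = −n_y/n_z = 0.11054.
Gradient magnitude |∇z| = √(a² + b²) = √(0.00318 + 0.01222) = 0.12411.
True dip = arctan(0.12411) = 7.1°, dipping toward SSW (azimuth ≈ 207°).

7.1°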